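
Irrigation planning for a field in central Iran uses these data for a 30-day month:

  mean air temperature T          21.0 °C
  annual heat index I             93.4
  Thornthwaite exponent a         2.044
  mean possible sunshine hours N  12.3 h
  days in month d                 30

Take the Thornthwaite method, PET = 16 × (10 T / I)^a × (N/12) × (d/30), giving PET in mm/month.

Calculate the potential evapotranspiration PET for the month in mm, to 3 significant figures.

10T/I = 10 × 21.0 / 93.4 = 2.2484
(10T/I)^a = 2.2484^2.044 = 5.2388
Uncorrected PET = 16 × 5.2388 = 83.821 mm
Correction = (N/12)(d/30) = (12.3/12)(30/30) = 1.0250
PET = 83.821 × 1.0250 = 85.917 mm/month

85.9 mm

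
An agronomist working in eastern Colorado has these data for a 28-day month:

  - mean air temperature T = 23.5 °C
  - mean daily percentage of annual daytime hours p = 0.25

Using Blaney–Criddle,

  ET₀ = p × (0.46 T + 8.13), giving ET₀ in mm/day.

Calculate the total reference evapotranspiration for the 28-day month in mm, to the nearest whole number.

133 mm

ET₀ = 0.25 × (0.46 × 23.5 + 8.13) = 0.25 × 18.940 = 4.7350 mm/d
Monthly total = 4.7350 × 28 = 132.580 mm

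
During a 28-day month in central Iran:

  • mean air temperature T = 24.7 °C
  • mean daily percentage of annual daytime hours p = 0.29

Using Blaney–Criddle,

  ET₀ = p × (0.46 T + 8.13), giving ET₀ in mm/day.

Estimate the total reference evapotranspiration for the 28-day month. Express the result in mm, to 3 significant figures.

158 mm

ET₀ = 0.29 × (0.46 × 24.7 + 8.13) = 0.29 × 19.492 = 5.6527 mm/d
Monthly total = 5.6527 × 28 = 158.276 mm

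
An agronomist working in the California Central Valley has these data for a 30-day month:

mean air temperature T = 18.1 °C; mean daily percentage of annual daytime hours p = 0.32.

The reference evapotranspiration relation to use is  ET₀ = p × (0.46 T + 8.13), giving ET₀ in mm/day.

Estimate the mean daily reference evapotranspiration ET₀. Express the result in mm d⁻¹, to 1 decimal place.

5.3 mm d⁻¹

ET₀ = 0.32 × (0.46 × 18.1 + 8.13) = 0.32 × 16.456 = 5.2659 mm/d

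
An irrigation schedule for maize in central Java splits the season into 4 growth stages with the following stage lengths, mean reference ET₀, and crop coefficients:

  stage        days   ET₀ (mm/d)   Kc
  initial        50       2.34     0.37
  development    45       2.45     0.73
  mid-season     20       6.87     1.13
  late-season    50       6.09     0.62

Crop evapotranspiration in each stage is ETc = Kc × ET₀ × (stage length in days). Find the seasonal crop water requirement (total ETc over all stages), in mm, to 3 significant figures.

initial: 0.37 × 2.34 × 50 = 43.29 mm
development: 0.73 × 2.45 × 45 = 80.48 mm
mid-season: 1.13 × 6.87 × 20 = 155.26 mm
late-season: 0.62 × 6.09 × 50 = 188.79 mm
Seasonal total = 467.82 mm

468 mm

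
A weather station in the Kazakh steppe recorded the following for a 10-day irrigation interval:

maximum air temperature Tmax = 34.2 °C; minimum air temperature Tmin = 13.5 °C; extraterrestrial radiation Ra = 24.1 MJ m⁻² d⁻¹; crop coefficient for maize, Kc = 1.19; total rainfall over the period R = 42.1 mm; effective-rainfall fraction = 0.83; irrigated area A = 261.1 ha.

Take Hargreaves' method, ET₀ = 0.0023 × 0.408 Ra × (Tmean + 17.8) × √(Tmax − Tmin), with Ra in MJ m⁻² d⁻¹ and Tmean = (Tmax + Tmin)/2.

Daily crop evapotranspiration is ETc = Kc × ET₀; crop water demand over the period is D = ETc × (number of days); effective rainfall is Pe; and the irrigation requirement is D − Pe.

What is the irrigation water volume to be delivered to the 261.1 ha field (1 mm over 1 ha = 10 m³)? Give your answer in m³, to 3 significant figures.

Tmean = (34.2 + 13.5)/2 = 23.85 °C
0.408 Ra = 0.408 × 24.1 = 9.8328 mm/d equivalent
ET₀ = 0.0023 × 9.8328 × (23.85 + 17.8) × √20.7 = 0.0023 × 9.8328 × 41.65 × 4.5497 = 4.2855 mm/d
ETc = Kc × ET₀ = 1.19 × 4.2855 = 5.0997 mm/d
Crop demand D = ETc × 10 d = 5.0997 × 10 = 50.997 mm
Pe = 0.83 × 42.1 = 34.943 mm
D − Pe = 50.997 − 34.943 = 16.054 mm
Volume = 16.054 mm × 261.1 ha × 10 = 41917.0 m³

41900 m³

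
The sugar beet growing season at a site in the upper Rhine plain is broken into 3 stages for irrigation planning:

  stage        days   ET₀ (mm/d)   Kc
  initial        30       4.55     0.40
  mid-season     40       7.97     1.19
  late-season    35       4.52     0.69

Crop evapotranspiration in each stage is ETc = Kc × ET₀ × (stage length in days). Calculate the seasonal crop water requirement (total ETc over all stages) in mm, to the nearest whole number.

543 mm

initial: 0.40 × 4.55 × 30 = 54.60 mm
mid-season: 1.19 × 7.97 × 40 = 379.37 mm
late-season: 0.69 × 4.52 × 35 = 109.16 mm
Seasonal total = 543.13 mm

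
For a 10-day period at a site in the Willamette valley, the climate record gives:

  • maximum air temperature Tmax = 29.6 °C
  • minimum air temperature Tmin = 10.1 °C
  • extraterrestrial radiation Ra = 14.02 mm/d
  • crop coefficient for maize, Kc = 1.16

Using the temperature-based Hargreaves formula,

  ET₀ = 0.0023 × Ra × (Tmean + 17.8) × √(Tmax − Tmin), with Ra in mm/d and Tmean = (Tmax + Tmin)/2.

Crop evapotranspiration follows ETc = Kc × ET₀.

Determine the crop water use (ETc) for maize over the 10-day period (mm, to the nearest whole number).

62 mm

Tmean = (29.6 + 10.1)/2 = 19.85 °C
ET₀ = 0.0023 × 14.02 × (19.85 + 17.8) × √19.5 = 0.0023 × 14.02 × 37.65 × 4.4159 = 5.3612 mm/d
ETc = Kc × ET₀ = 1.16 × 5.3612 = 6.2190 mm/d
Over 10 days: 6.2190 × 10 = 62.190 mm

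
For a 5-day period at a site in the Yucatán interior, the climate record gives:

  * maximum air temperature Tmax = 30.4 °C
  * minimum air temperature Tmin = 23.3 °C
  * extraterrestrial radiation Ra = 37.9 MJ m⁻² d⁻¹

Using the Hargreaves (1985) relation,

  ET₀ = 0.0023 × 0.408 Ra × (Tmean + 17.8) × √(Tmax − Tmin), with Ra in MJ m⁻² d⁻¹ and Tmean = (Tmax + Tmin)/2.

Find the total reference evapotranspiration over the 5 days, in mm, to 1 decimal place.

Tmean = (30.4 + 23.3)/2 = 26.85 °C
0.408 Ra = 0.408 × 37.9 = 15.4632 mm/d equivalent
ET₀ = 0.0023 × 15.4632 × (26.85 + 17.8) × √7.1 = 0.0023 × 15.4632 × 44.65 × 2.6646 = 4.2314 mm/d
Over 5 days: 4.2314 × 5 = 21.157 mm

21.2 mm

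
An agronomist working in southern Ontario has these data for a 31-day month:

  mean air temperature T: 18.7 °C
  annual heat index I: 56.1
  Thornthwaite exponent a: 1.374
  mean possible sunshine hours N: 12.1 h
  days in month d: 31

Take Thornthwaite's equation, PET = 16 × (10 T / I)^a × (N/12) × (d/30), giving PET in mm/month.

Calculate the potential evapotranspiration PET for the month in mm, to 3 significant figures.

10T/I = 10 × 18.7 / 56.1 = 3.3333
(10T/I)^a = 3.3333^1.374 = 5.2291
Uncorrected PET = 16 × 5.2291 = 83.666 mm
Correction = (N/12)(d/30) = (12.1/12)(31/30) = 1.0419
PET = 83.666 × 1.0419 = 87.172 mm/month

87.2 mm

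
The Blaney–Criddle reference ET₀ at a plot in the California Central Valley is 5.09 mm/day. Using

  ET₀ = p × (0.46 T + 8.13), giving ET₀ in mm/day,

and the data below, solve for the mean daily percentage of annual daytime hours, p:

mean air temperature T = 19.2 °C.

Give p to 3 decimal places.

p = ET₀ / (0.46 T + 8.13) = 5.09 / (0.46 × 19.2 + 8.13) = 5.09 / 16.962 = 0.3001

0.300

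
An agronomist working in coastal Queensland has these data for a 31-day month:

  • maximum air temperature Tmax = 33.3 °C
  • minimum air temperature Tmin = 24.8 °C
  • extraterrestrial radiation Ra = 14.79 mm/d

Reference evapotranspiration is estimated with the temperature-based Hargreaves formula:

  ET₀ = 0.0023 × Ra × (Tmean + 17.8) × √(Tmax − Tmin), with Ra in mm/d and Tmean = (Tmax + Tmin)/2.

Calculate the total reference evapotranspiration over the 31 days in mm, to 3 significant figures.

Tmean = (33.3 + 24.8)/2 = 29.05 °C
ET₀ = 0.0023 × 14.79 × (29.05 + 17.8) × √8.5 = 0.0023 × 14.79 × 46.85 × 2.9155 = 4.6464 mm/d
Over 31 days: 4.6464 × 31 = 144.038 mm

144 mm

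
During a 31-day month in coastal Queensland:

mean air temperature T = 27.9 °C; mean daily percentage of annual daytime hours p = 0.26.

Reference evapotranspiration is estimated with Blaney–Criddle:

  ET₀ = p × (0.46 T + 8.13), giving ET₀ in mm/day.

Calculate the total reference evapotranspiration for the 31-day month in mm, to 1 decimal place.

ET₀ = 0.26 × (0.46 × 27.9 + 8.13) = 0.26 × 20.964 = 5.4506 mm/d
Monthly total = 5.4506 × 31 = 168.969 mm

169.0 mm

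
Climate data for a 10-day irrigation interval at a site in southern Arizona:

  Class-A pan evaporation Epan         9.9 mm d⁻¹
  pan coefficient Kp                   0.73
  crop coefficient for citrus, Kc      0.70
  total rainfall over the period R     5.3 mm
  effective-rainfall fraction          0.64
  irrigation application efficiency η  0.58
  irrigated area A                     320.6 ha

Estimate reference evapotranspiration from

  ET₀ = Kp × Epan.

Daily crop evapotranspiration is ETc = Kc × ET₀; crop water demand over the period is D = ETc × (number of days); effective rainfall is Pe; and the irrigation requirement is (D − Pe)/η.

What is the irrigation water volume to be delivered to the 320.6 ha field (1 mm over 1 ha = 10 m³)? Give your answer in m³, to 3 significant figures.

ET₀ = 0.73 × 9.9 = 7.2270 mm/d
ETc = Kc × ET₀ = 0.70 × 7.2270 = 5.0589 mm/d
Crop demand D = ETc × 10 d = 5.0589 × 10 = 50.589 mm
Pe = 0.64 × 5.3 = 3.392 mm
D − Pe = 50.589 − 3.392 = 47.197 mm
Gross irrigation = 47.197 / 0.58 = 81.374 mm
Volume = 81.374 mm × 320.6 ha × 10 = 260885.0 m³

261000 m³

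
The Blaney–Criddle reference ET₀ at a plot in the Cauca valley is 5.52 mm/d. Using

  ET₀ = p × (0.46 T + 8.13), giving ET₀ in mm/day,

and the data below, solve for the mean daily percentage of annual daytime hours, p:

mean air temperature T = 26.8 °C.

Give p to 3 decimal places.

p = ET₀ / (0.46 T + 8.13) = 5.52 / (0.46 × 26.8 + 8.13) = 5.52 / 20.458 = 0.2698

0.270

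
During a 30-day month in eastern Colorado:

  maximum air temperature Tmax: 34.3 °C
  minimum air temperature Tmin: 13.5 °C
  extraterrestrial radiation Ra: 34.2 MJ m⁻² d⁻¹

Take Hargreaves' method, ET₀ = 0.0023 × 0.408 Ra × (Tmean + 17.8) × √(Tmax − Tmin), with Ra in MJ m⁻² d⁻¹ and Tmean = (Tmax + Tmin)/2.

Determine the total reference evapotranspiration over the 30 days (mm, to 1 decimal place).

183.1 mm

Tmean = (34.3 + 13.5)/2 = 23.90 °C
0.408 Ra = 0.408 × 34.2 = 13.9536 mm/d equivalent
ET₀ = 0.0023 × 13.9536 × (23.90 + 17.8) × √20.8 = 0.0023 × 13.9536 × 41.70 × 4.5607 = 6.1035 mm/d
Over 30 days: 6.1035 × 30 = 183.105 mm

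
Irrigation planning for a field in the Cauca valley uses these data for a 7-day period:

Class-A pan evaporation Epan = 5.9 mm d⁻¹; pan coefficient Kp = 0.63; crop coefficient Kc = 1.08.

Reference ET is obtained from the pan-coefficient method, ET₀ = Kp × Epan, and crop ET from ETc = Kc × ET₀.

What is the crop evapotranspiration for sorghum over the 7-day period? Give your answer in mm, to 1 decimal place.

ET₀ = 0.63 × 5.9 = 3.7170 mm/d
ETc = Kc × ET₀ = 1.08 × 3.7170 = 4.0144 mm/d
Over 7 days: 4.0144 × 7 = 28.101 mm

28.1 mm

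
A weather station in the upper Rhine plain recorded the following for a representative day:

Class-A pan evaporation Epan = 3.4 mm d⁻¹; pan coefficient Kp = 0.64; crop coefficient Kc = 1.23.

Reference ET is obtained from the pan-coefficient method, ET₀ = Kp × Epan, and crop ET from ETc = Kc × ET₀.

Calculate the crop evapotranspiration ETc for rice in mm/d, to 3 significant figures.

ET₀ = 0.64 × 3.4 = 2.1760 mm/d
ETc = Kc × ET₀ = 1.23 × 2.1760 = 2.6765 mm/d

2.68 mm/d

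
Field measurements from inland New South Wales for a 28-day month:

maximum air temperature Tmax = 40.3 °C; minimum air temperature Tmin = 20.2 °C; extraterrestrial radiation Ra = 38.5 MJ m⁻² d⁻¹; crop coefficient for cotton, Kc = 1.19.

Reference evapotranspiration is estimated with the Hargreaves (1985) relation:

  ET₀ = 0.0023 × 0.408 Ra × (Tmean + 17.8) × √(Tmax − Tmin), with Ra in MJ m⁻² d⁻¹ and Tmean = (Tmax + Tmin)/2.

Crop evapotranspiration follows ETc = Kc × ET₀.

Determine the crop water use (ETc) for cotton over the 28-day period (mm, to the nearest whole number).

Tmean = (40.3 + 20.2)/2 = 30.25 °C
0.408 Ra = 0.408 × 38.5 = 15.7080 mm/d equivalent
ET₀ = 0.0023 × 15.7080 × (30.25 + 17.8) × √20.1 = 0.0023 × 15.7080 × 48.05 × 4.4833 = 7.7829 mm/d
ETc = Kc × ET₀ = 1.19 × 7.7829 = 9.2617 mm/d
Over 28 days: 9.2617 × 28 = 259.328 mm

259 mm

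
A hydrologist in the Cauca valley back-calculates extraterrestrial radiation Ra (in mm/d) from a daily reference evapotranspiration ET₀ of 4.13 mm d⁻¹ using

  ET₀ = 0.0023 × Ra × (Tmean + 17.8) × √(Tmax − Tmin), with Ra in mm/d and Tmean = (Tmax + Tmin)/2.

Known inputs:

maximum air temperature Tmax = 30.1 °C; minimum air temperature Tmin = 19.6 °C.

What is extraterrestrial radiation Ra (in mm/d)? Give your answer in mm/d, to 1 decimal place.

Tmean = 24.85 °C; √ΔT = 3.2404
Ra = ET₀ / [0.0023 × (Tmean+17.8) × √ΔT] = 4.13 / (0.0023 × 42.65 × 3.2404) = 12.993 mm/d

13.0 mm/d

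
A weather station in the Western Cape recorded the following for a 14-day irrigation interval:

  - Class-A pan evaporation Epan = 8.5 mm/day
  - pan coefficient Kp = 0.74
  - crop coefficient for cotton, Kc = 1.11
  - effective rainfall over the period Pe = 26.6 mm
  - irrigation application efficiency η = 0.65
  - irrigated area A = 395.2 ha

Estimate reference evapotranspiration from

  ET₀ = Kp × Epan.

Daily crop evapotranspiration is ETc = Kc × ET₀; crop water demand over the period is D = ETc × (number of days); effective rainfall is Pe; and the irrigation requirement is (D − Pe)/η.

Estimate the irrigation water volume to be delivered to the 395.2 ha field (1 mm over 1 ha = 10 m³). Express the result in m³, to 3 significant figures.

433000 m³

ET₀ = 0.74 × 8.5 = 6.2900 mm/d
ETc = Kc × ET₀ = 1.11 × 6.2900 = 6.9819 mm/d
Crop demand D = ETc × 14 d = 6.9819 × 14 = 97.747 mm
D − Pe = 97.747 − 26.6 = 71.147 mm
Gross irrigation = 71.147 / 0.65 = 109.457 mm
Volume = 109.457 mm × 395.2 ha × 10 = 432574.1 m³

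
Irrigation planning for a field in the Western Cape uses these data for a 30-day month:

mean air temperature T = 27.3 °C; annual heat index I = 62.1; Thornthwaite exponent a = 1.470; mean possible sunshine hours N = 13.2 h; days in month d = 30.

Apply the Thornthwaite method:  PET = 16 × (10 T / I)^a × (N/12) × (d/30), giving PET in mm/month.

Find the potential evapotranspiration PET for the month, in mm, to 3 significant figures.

10T/I = 10 × 27.3 / 62.1 = 4.3961
(10T/I)^a = 4.3961^1.470 = 8.8168
Uncorrected PET = 16 × 8.8168 = 141.069 mm
Correction = (N/12)(d/30) = (13.2/12)(30/30) = 1.1000
PET = 141.069 × 1.1000 = 155.176 mm/month

155 mm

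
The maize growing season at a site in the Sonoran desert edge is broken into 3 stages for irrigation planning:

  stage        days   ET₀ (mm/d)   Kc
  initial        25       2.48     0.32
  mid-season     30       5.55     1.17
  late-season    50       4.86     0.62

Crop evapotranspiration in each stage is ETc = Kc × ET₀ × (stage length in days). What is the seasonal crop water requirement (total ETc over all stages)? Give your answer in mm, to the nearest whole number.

initial: 0.32 × 2.48 × 25 = 19.84 mm
mid-season: 1.17 × 5.55 × 30 = 194.81 mm
late-season: 0.62 × 4.86 × 50 = 150.66 mm
Seasonal total = 365.31 mm

365 mm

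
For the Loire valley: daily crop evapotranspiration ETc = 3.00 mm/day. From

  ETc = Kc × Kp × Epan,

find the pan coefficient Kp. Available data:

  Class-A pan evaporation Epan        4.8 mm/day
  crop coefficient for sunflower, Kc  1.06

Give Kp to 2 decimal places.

0.59

ETc = Kc × Kp × Epan  ⇒  Kp = ETc / (Kc × Epan)
Kp = 3.00 / (1.06 × 4.8) = 3.00 / 5.088 = 0.5896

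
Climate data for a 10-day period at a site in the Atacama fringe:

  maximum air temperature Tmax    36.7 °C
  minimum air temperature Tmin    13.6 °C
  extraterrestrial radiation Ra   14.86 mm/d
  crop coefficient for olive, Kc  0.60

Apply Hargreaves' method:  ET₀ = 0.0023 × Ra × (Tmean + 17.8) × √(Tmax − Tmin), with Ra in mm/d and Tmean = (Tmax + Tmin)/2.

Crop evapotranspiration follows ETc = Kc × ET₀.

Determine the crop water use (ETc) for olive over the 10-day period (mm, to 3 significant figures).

42.3 mm

Tmean = (36.7 + 13.6)/2 = 25.15 °C
ET₀ = 0.0023 × 14.86 × (25.15 + 17.8) × √23.1 = 0.0023 × 14.86 × 42.95 × 4.8062 = 7.0552 mm/d
ETc = Kc × ET₀ = 0.60 × 7.0552 = 4.2331 mm/d
Over 10 days: 4.2331 × 10 = 42.331 mm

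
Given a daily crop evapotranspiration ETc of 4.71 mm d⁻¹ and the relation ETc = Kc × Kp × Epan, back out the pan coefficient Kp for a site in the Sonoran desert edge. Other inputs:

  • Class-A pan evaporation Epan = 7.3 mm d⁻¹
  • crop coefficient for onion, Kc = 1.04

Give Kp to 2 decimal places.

ETc = Kc × Kp × Epan  ⇒  Kp = ETc / (Kc × Epan)
Kp = 4.71 / (1.04 × 7.3) = 4.71 / 7.592 = 0.6204

0.62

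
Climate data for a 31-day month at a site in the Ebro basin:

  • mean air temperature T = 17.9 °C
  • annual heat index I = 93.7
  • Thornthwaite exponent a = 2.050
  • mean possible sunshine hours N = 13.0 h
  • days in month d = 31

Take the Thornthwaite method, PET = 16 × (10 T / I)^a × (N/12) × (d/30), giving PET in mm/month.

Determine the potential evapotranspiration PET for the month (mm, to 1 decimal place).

67.5 mm

10T/I = 10 × 17.9 / 93.7 = 1.9104
(10T/I)^a = 1.9104^2.050 = 3.7697
Uncorrected PET = 16 × 3.7697 = 60.315 mm
Correction = (N/12)(d/30) = (13.0/12)(31/30) = 1.1194
PET = 60.315 × 1.1194 = 67.517 mm/month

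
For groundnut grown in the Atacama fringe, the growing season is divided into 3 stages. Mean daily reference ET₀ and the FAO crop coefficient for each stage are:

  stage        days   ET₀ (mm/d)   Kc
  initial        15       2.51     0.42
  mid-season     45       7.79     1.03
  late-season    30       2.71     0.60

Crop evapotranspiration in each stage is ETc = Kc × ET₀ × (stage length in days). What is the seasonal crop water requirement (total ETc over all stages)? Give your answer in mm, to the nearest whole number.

initial: 0.42 × 2.51 × 15 = 15.81 mm
mid-season: 1.03 × 7.79 × 45 = 361.07 mm
late-season: 0.60 × 2.71 × 30 = 48.78 mm
Seasonal total = 425.66 mm

426 mm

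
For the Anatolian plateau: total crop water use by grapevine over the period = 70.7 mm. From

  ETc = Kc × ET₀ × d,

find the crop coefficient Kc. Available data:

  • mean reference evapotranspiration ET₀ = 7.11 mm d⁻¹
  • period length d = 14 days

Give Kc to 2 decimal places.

0.71

ETc = Kc × ET₀ × d  ⇒  Kc = ETc / (ET₀ × d)
Kc = 70.7 / (7.11 × 14) = 70.7 / 99.54 = 0.7103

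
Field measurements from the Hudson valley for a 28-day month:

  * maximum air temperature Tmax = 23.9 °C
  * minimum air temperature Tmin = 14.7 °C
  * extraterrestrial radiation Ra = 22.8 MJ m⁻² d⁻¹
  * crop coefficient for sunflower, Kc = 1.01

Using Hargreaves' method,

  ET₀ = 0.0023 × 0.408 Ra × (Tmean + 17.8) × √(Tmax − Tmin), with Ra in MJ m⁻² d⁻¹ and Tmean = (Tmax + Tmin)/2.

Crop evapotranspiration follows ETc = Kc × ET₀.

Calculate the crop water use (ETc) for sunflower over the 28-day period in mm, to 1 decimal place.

Tmean = (23.9 + 14.7)/2 = 19.30 °C
0.408 Ra = 0.408 × 22.8 = 9.3024 mm/d equivalent
ET₀ = 0.0023 × 9.3024 × (19.30 + 17.8) × √9.2 = 0.0023 × 9.3024 × 37.10 × 3.0332 = 2.4077 mm/d
ETc = Kc × ET₀ = 1.01 × 2.4077 = 2.4318 mm/d
Over 28 days: 2.4318 × 28 = 68.090 mm

68.1 mm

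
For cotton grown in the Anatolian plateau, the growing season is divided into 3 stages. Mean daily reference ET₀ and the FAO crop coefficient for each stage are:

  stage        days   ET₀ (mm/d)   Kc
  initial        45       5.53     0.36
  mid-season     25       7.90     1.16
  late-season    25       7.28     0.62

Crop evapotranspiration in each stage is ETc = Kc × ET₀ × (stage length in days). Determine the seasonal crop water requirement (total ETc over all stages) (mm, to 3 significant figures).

432 mm

initial: 0.36 × 5.53 × 45 = 89.59 mm
mid-season: 1.16 × 7.90 × 25 = 229.10 mm
late-season: 0.62 × 7.28 × 25 = 112.84 mm
Seasonal total = 431.53 mm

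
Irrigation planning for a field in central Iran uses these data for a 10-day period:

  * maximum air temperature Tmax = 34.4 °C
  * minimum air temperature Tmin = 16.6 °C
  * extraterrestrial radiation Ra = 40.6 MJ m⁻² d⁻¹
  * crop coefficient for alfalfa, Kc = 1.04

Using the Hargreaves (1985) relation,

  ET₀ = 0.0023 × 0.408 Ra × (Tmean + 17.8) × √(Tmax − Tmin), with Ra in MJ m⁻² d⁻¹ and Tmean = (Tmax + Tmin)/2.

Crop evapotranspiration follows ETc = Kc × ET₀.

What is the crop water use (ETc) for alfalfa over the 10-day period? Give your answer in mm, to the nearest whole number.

Tmean = (34.4 + 16.6)/2 = 25.50 °C
0.408 Ra = 0.408 × 40.6 = 16.5648 mm/d equivalent
ET₀ = 0.0023 × 16.5648 × (25.50 + 17.8) × √17.8 = 0.0023 × 16.5648 × 43.30 × 4.2190 = 6.9600 mm/d
ETc = Kc × ET₀ = 1.04 × 6.9600 = 7.2384 mm/d
Over 10 days: 7.2384 × 10 = 72.384 mm

72 mm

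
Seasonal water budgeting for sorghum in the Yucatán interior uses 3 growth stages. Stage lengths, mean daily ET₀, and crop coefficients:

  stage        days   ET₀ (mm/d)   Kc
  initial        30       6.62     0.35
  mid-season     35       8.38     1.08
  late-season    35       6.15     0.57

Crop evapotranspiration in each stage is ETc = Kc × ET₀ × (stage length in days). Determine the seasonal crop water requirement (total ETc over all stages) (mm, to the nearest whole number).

509 mm

initial: 0.35 × 6.62 × 30 = 69.51 mm
mid-season: 1.08 × 8.38 × 35 = 316.76 mm
late-season: 0.57 × 6.15 × 35 = 122.69 mm
Seasonal total = 508.96 mm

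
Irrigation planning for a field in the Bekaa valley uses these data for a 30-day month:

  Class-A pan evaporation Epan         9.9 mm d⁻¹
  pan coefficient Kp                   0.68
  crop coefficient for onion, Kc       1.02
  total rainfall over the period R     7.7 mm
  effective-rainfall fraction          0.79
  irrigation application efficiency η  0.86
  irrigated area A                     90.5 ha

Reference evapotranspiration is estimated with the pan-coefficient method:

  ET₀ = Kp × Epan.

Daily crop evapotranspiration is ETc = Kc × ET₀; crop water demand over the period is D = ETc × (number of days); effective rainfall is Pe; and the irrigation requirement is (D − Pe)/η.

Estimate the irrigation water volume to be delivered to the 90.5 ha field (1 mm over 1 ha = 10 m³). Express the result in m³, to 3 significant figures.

210000 m³

ET₀ = 0.68 × 9.9 = 6.7320 mm/d
ETc = Kc × ET₀ = 1.02 × 6.7320 = 6.8666 mm/d
Crop demand D = ETc × 30 d = 6.8666 × 30 = 205.998 mm
Pe = 0.79 × 7.7 = 6.083 mm
D − Pe = 205.998 − 6.083 = 199.915 mm
Gross irrigation = 199.915 / 0.86 = 232.459 mm
Volume = 232.459 mm × 90.5 ha × 10 = 210375.4 m³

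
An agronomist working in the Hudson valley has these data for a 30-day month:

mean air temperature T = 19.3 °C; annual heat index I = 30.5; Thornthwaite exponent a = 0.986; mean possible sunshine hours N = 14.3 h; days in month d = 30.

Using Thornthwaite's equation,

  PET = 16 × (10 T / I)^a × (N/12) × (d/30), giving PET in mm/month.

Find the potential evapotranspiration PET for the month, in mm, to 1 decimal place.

117.6 mm

10T/I = 10 × 19.3 / 30.5 = 6.3279
(10T/I)^a = 6.3279^0.986 = 6.1665
Uncorrected PET = 16 × 6.1665 = 98.664 mm
Correction = (N/12)(d/30) = (14.3/12)(30/30) = 1.1917
PET = 98.664 × 1.1917 = 117.578 mm/month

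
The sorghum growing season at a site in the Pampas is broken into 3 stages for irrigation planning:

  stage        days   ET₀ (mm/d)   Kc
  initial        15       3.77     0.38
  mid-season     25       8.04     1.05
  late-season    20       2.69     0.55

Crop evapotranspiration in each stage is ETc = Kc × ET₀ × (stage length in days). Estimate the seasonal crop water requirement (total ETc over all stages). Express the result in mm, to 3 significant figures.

initial: 0.38 × 3.77 × 15 = 21.49 mm
mid-season: 1.05 × 8.04 × 25 = 211.05 mm
late-season: 0.55 × 2.69 × 20 = 29.59 mm
Seasonal total = 262.13 mm

262 mm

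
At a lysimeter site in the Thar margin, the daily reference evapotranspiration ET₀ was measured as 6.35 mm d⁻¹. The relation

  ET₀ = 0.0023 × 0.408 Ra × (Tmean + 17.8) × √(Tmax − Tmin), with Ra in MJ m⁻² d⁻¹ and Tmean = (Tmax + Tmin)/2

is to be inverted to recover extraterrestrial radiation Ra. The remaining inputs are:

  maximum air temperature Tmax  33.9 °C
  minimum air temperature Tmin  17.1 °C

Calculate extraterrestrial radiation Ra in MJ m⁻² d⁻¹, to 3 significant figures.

38.1 MJ m⁻² d⁻¹

Tmean = (33.9+17.1)/2 = 25.50 °C; ΔT = 16.8
Ra = ET₀ / [0.0023 × 0.408 × (Tmean+17.8) × √ΔT]
   = 6.35 / (0.0023 × 0.408 × 43.30 × 4.0988) = 38.128 MJ m⁻² d⁻¹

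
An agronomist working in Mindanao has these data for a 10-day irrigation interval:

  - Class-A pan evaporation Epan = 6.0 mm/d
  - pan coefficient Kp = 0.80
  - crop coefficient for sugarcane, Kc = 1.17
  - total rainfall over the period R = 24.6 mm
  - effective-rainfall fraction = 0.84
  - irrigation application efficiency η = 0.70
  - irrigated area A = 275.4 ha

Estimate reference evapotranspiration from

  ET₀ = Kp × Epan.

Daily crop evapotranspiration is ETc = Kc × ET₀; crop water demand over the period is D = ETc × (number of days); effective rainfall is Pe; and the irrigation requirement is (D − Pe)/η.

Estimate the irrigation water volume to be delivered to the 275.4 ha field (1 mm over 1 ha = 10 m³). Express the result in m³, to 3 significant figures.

ET₀ = 0.80 × 6.0 = 4.8000 mm/d
ETc = Kc × ET₀ = 1.17 × 4.8000 = 5.6160 mm/d
Crop demand D = ETc × 10 d = 5.6160 × 10 = 56.160 mm
Pe = 0.84 × 24.6 = 20.664 mm
D − Pe = 56.160 − 20.664 = 35.496 mm
Gross irrigation = 35.496 / 0.70 = 50.709 mm
Volume = 50.709 mm × 275.4 ha × 10 = 139652.6 m³

140000 m³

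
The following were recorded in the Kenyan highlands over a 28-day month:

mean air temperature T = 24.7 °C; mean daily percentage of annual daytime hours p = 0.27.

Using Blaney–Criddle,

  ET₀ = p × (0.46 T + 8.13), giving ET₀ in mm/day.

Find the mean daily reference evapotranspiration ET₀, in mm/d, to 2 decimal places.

ET₀ = 0.27 × (0.46 × 24.7 + 8.13) = 0.27 × 19.492 = 5.2628 mm/d

5.26 mm/d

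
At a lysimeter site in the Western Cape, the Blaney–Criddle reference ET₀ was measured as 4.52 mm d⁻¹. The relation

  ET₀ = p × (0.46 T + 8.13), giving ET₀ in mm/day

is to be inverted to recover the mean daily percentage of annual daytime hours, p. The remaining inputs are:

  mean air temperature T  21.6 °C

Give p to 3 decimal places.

p = ET₀ / (0.46 T + 8.13) = 4.52 / (0.46 × 21.6 + 8.13) = 4.52 / 18.066 = 0.2502

0.250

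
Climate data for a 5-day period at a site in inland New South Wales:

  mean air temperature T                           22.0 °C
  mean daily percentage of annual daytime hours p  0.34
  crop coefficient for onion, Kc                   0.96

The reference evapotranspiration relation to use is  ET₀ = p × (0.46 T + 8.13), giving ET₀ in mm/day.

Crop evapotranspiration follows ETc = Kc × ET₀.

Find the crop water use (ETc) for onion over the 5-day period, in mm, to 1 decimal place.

ET₀ = 0.34 × (0.46 × 22.0 + 8.13) = 0.34 × 18.250 = 6.2050 mm/d
ETc = Kc × ET₀ = 0.96 × 6.2050 = 5.9568 mm/d
Over 5 days: 5.9568 × 5 = 29.784 mm

29.8 mm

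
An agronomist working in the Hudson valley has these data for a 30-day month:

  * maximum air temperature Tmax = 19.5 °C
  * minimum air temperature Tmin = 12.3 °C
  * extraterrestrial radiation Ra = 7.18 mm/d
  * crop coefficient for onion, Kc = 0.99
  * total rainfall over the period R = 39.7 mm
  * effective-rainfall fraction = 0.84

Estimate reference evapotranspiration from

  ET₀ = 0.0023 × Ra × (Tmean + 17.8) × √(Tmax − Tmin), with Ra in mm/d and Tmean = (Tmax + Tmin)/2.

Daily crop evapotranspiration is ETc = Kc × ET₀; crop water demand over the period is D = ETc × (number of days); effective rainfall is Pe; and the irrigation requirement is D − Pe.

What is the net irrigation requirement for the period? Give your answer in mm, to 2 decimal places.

11.00 mm

Tmean = (19.5 + 12.3)/2 = 15.90 °C
ET₀ = 0.0023 × 7.18 × (15.90 + 17.8) × √7.2 = 0.0023 × 7.18 × 33.70 × 2.6833 = 1.4933 mm/d
ETc = Kc × ET₀ = 0.99 × 1.4933 = 1.4784 mm/d
Crop demand D = ETc × 30 d = 1.4784 × 30 = 44.352 mm
Pe = 0.84 × 39.7 = 33.348 mm
D − Pe = 44.352 − 33.348 = 11.004 mm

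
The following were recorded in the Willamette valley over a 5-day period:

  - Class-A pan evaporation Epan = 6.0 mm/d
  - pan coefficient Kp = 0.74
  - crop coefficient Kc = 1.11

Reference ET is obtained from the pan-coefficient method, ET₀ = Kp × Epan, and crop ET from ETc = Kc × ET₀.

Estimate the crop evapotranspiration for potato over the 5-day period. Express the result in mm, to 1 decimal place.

24.6 mm

ET₀ = 0.74 × 6.0 = 4.4400 mm/d
ETc = Kc × ET₀ = 1.11 × 4.4400 = 4.9284 mm/d
Over 5 days: 4.9284 × 5 = 24.642 mm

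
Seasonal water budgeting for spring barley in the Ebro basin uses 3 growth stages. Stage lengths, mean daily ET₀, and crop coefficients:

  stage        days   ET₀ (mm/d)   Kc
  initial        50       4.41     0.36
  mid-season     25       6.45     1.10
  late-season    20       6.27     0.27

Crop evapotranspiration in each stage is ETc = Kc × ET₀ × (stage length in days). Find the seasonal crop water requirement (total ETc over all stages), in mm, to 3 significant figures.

initial: 0.36 × 4.41 × 50 = 79.38 mm
mid-season: 1.10 × 6.45 × 25 = 177.38 mm
late-season: 0.27 × 6.27 × 20 = 33.86 mm
Seasonal total = 290.62 mm

291 mm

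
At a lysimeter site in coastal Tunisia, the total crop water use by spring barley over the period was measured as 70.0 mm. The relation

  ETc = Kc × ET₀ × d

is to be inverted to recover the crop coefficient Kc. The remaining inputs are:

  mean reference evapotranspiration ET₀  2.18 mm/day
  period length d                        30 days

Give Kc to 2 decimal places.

1.07

ETc = Kc × ET₀ × d  ⇒  Kc = ETc / (ET₀ × d)
Kc = 70.0 / (2.18 × 30) = 70.0 / 65.40 = 1.0703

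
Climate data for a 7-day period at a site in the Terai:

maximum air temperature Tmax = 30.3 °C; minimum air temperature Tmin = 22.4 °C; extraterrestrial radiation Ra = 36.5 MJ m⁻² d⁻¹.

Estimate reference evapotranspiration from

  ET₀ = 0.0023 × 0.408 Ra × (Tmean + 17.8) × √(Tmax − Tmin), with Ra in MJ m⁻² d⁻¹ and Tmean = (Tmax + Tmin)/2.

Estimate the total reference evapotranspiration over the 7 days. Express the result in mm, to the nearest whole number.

30 mm

Tmean = (30.3 + 22.4)/2 = 26.35 °C
0.408 Ra = 0.408 × 36.5 = 14.8920 mm/d equivalent
ET₀ = 0.0023 × 14.8920 × (26.35 + 17.8) × √7.9 = 0.0023 × 14.8920 × 44.15 × 2.8107 = 4.2504 mm/d
Over 7 days: 4.2504 × 7 = 29.753 mm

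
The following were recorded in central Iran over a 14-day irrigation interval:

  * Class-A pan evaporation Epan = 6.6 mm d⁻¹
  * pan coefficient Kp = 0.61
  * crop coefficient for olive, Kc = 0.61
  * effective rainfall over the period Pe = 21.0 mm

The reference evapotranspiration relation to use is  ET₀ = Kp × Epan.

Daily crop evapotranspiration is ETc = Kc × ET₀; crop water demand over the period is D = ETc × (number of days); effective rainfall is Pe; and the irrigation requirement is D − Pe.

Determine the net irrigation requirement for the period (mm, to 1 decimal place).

13.4 mm

ET₀ = 0.61 × 6.6 = 4.0260 mm/d
ETc = Kc × ET₀ = 0.61 × 4.0260 = 2.4559 mm/d
Crop demand D = ETc × 14 d = 2.4559 × 14 = 34.383 mm
D − Pe = 34.383 − 21.0 = 13.383 mm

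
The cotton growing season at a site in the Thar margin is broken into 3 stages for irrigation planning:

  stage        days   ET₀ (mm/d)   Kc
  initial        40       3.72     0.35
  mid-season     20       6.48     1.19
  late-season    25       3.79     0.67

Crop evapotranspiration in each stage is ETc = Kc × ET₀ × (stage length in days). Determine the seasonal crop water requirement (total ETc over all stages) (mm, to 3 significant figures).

270 mm

initial: 0.35 × 3.72 × 40 = 52.08 mm
mid-season: 1.19 × 6.48 × 20 = 154.22 mm
late-season: 0.67 × 3.79 × 25 = 63.48 mm
Seasonal total = 269.78 mm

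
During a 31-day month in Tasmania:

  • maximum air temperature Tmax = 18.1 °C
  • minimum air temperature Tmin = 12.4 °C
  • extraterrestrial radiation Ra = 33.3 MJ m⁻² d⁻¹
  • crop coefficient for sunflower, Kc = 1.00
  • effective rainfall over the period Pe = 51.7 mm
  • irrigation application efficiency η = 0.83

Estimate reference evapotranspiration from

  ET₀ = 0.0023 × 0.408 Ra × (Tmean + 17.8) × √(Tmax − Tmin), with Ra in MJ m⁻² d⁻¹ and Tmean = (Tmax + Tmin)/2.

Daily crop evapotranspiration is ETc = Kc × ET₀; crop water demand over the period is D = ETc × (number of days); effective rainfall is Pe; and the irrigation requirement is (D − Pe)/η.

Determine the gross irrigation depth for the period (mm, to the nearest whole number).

30 mm

Tmean = (18.1 + 12.4)/2 = 15.25 °C
0.408 Ra = 0.408 × 33.3 = 13.5864 mm/d equivalent
ET₀ = 0.0023 × 13.5864 × (15.25 + 17.8) × √5.7 = 0.0023 × 13.5864 × 33.05 × 2.3875 = 2.4657 mm/d
ETc = Kc × ET₀ = 1.00 × 2.4657 = 2.4657 mm/d
Crop demand D = ETc × 31 d = 2.4657 × 31 = 76.437 mm
D − Pe = 76.437 − 51.7 = 24.737 mm
Gross irrigation = 24.737 / 0.83 = 29.804 mm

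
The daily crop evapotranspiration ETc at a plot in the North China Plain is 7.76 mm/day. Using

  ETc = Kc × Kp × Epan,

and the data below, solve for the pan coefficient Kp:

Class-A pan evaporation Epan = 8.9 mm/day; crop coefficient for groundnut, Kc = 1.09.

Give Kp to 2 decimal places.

ETc = Kc × Kp × Epan  ⇒  Kp = ETc / (Kc × Epan)
Kp = 7.76 / (1.09 × 8.9) = 7.76 / 9.701 = 0.7999

0.80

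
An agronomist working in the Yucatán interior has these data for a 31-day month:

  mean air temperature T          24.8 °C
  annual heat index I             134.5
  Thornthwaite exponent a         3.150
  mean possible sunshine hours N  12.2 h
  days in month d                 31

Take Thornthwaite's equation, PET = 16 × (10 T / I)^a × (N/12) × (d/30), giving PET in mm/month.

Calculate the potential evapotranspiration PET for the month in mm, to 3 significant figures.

116 mm

10T/I = 10 × 24.8 / 134.5 = 1.8439
(10T/I)^a = 1.8439^3.150 = 6.8718
Uncorrected PET = 16 × 6.8718 = 109.949 mm
Correction = (N/12)(d/30) = (12.2/12)(31/30) = 1.0506
PET = 109.949 × 1.0506 = 115.512 mm/month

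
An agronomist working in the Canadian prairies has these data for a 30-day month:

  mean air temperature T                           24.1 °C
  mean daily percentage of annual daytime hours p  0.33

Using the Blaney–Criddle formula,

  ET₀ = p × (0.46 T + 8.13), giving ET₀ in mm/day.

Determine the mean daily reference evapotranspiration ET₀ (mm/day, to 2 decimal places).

ET₀ = 0.33 × (0.46 × 24.1 + 8.13) = 0.33 × 19.216 = 6.3413 mm/d

6.34 mm/day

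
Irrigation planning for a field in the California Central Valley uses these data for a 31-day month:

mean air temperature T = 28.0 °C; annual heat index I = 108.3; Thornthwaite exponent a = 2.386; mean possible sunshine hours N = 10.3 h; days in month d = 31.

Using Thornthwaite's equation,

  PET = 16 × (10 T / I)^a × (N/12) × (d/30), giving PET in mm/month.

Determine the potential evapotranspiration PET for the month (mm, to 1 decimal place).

136.9 mm

10T/I = 10 × 28.0 / 108.3 = 2.5854
(10T/I)^a = 2.5854^2.386 = 9.6448
Uncorrected PET = 16 × 9.6448 = 154.317 mm
Correction = (N/12)(d/30) = (10.3/12)(31/30) = 0.8869
PET = 154.317 × 0.8869 = 136.864 mm/month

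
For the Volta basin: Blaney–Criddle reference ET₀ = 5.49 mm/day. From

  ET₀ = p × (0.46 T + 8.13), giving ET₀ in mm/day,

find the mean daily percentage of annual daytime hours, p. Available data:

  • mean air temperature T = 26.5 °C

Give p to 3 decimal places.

0.270

p = ET₀ / (0.46 T + 8.13) = 5.49 / (0.46 × 26.5 + 8.13) = 5.49 / 20.320 = 0.2702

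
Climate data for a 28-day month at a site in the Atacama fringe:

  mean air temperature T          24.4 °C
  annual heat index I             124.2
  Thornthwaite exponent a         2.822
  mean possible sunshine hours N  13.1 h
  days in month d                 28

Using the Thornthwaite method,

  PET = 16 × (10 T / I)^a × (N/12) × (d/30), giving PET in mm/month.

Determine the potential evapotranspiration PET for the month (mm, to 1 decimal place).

10T/I = 10 × 24.4 / 124.2 = 1.9646
(10T/I)^a = 1.9646^2.822 = 6.7239
Uncorrected PET = 16 × 6.7239 = 107.582 mm
Correction = (N/12)(d/30) = (13.1/12)(28/30) = 1.0189
PET = 107.582 × 1.0189 = 109.615 mm/month

109.6 mm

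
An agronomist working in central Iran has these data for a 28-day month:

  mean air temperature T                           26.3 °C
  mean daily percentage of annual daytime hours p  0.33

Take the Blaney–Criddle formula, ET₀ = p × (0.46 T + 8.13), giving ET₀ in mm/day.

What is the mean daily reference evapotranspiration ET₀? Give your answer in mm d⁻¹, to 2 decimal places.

6.68 mm d⁻¹

ET₀ = 0.33 × (0.46 × 26.3 + 8.13) = 0.33 × 20.228 = 6.6752 mm/d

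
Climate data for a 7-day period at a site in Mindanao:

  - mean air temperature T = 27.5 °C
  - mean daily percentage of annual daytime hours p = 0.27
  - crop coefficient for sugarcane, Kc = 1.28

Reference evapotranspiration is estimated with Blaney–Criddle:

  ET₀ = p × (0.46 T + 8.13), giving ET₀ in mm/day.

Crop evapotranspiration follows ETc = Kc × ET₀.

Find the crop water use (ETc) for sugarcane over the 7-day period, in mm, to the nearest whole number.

50 mm

ET₀ = 0.27 × (0.46 × 27.5 + 8.13) = 0.27 × 20.780 = 5.6106 mm/d
ETc = Kc × ET₀ = 1.28 × 5.6106 = 7.1816 mm/d
Over 7 days: 7.1816 × 7 = 50.271 mm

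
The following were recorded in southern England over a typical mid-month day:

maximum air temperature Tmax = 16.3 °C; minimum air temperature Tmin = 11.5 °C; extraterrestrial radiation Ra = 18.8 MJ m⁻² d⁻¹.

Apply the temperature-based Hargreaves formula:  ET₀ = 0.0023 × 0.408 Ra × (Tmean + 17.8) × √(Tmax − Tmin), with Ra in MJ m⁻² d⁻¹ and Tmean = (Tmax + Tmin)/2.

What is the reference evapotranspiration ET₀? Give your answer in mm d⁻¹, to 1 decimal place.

Tmean = (16.3 + 11.5)/2 = 13.90 °C
0.408 Ra = 0.408 × 18.8 = 7.6704 mm/d equivalent
ET₀ = 0.0023 × 7.6704 × (13.90 + 17.8) × √4.8 = 0.0023 × 7.6704 × 31.70 × 2.1909 = 1.2253 mm/d

1.2 mm d⁻¹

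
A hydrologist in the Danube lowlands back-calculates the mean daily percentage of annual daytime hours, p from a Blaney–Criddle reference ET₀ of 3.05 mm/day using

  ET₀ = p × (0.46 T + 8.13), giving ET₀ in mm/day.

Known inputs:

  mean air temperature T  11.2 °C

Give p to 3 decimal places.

p = ET₀ / (0.46 T + 8.13) = 3.05 / (0.46 × 11.2 + 8.13) = 3.05 / 13.282 = 0.2296

0.230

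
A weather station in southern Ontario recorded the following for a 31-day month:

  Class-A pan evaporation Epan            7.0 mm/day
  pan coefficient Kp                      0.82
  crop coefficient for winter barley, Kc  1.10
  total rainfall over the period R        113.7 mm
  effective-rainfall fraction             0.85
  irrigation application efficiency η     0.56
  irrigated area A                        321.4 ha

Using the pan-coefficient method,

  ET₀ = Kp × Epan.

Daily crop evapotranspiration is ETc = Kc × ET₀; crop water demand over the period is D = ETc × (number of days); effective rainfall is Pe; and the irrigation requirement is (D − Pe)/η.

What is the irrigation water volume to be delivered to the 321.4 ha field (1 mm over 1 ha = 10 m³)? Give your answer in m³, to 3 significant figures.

569000 m³

ET₀ = 0.82 × 7.0 = 5.7400 mm/d
ETc = Kc × ET₀ = 1.10 × 5.7400 = 6.3140 mm/d
Crop demand D = ETc × 31 d = 6.3140 × 31 = 195.734 mm
Pe = 0.85 × 113.7 = 96.645 mm
D − Pe = 195.734 − 96.645 = 99.089 mm
Gross irrigation = 99.089 / 0.56 = 176.945 mm
Volume = 176.945 mm × 321.4 ha × 10 = 568701.2 m³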